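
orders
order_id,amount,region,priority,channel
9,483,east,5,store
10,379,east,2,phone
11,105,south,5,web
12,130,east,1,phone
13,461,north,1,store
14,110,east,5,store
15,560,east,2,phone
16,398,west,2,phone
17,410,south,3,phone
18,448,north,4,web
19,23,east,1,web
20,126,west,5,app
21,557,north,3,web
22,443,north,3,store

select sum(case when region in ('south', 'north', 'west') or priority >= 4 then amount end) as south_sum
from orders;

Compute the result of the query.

3541

order_id=9: ✓ → 483
order_id=10: ✗
order_id=11: ✓ → 105
order_id=12: ✗
order_id=13: ✓ → 461
order_id=14: ✓ → 110
order_id=15: ✗
order_id=16: ✓ → 398
order_id=17: ✓ → 410
order_id=18: ✓ → 448
order_id=19: ✗
order_id=20: ✓ → 126
order_id=21: ✓ → 557
order_id=22: ✓ → 443
south_sum = 483 + 105 + 461 + 110 + 398 + 410 + 448 + 126 + 557 + 443 = 3541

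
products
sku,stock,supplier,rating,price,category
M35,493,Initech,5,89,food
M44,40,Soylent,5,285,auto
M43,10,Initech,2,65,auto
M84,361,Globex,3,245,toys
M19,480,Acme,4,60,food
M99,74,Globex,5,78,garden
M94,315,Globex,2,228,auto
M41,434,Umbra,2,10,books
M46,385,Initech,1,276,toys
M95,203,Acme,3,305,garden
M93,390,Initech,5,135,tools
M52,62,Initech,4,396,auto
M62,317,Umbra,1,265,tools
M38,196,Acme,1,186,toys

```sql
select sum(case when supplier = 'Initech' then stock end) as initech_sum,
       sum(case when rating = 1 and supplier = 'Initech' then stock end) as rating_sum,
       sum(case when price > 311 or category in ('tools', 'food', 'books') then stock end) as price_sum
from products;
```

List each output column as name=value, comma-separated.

[initech_sum: supplier = 'Initech']
sku=M35: ✓ → 493
sku=M44: ✗
sku=M43: ✓ → 10
sku=M84: ✗
sku=M19: ✗
sku=M99: ✗
sku=M94: ✗
sku=M41: ✗
sku=M46: ✓ → 385
sku=M95: ✗
sku=M93: ✓ → 390
sku=M52: ✓ → 62
sku=M62: ✗
sku=M38: ✗
initech_sum = 493 + 10 + 385 + 390 + 62 = 1340
—
[rating_sum: rating = 1 and supplier = 'Initech']
sku=M35: ✗
sku=M44: ✗
sku=M43: ✗
sku=M84: ✗
sku=M19: ✗
sku=M99: ✗
sku=M94: ✗
sku=M41: ✗
sku=M46: ✓ → 385
sku=M95: ✗
sku=M93: ✗
sku=M52: ✗
sku=M62: ✗
sku=M38: ✗
rating_sum = 385
—
[price_sum: price > 311 or category in ('tools', 'food', 'books')]
sku=M35: ✓ → 493
sku=M44: ✗
sku=M43: ✗
sku=M84: ✗
sku=M19: ✓ → 480
sku=M99: ✗
sku=M94: ✗
sku=M41: ✓ → 434
sku=M46: ✗
sku=M95: ✗
sku=M93: ✓ → 390
sku=M52: ✓ → 62
sku=M62: ✓ → 317
sku=M38: ✗
price_sum = 493 + 480 + 434 + 390 + 62 + 317 = 2176

initech_sum=1340, rating_sum=385, price_sum=2176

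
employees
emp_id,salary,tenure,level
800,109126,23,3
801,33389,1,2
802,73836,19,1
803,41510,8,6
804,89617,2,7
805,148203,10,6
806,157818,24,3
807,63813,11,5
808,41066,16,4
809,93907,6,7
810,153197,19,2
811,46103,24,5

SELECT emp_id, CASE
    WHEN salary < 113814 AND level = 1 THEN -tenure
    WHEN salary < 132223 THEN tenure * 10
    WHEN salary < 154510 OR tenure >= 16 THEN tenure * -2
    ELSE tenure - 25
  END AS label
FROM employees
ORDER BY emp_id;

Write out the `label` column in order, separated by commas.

emp_id=800: salary < 132223 → 230
emp_id=801: salary < 132223 → 10
emp_id=802: salary < 113814 AND level = 1 → -19
emp_id=803: salary < 132223 → 80
emp_id=804: salary < 132223 → 20
emp_id=805: salary < 154510 OR tenure >= 16 → -20
emp_id=806: salary < 154510 OR tenure >= 16 → -48
emp_id=807: salary < 132223 → 110
emp_id=808: salary < 132223 → 160
emp_id=809: salary < 132223 → 60
emp_id=810: salary < 154510 OR tenure >= 16 → -38
emp_id=811: salary < 132223 → 240

230, 10, -19, 80, 20, -20, -48, 110, 160, 60, -38, 240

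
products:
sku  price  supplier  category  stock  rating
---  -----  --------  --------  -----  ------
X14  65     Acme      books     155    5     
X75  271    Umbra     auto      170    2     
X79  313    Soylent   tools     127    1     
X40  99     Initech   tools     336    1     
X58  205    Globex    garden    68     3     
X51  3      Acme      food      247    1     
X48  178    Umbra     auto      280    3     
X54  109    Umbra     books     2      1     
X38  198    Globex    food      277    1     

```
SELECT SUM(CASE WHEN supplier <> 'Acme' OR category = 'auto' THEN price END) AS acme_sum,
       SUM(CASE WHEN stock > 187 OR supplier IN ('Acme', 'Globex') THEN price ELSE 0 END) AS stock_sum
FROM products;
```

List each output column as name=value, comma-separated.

acme_sum=1373, stock_sum=748

[acme_sum: supplier <> 'Acme' OR category = 'auto']
sku=X14: ✗
sku=X75: ✓ → 271
sku=X79: ✓ → 313
sku=X40: ✓ → 99
sku=X58: ✓ → 205
sku=X51: ✗
sku=X48: ✓ → 178
sku=X54: ✓ → 109
sku=X38: ✓ → 198
acme_sum = 271 + 313 + 99 + 205 + 178 + 109 + 198 = 1373
—
[stock_sum: stock > 187 OR supplier IN ('Acme', 'Globex')]
sku=X14: ✓ → 65
sku=X75: ✗
sku=X79: ✗
sku=X40: ✓ → 99
sku=X58: ✓ → 205
sku=X51: ✓ → 3
sku=X48: ✓ → 178
sku=X54: ✗
sku=X38: ✓ → 198
stock_sum = 65 + 99 + 205 + 3 + 178 + 198 = 748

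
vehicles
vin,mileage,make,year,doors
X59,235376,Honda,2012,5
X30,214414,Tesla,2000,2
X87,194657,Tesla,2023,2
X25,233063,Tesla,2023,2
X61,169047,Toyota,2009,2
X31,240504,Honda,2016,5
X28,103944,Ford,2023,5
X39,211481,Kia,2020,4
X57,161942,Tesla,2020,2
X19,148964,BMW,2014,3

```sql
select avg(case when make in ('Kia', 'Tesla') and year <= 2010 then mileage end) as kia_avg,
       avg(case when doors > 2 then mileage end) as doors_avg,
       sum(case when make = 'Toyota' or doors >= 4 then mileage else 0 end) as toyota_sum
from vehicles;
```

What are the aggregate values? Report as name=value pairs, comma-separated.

kia_avg=214414, doors_avg=188053.8, toyota_sum=960352

[kia_avg: make in ('Kia', 'Tesla') and year <= 2010]
vin=X59: ✗
vin=X30: ✓ → 214414
vin=X87: ✗
vin=X25: ✗
vin=X61: ✗
vin=X31: ✗
vin=X28: ✗
vin=X39: ✗
vin=X57: ✗
vin=X19: ✗
kia_avg = 214414
—
[doors_avg: doors > 2]
vin=X59: ✓ → 235376
vin=X30: ✗
vin=X87: ✗
vin=X25: ✗
vin=X61: ✗
vin=X31: ✓ → 240504
vin=X28: ✓ → 103944
vin=X39: ✓ → 211481
vin=X57: ✗
vin=X19: ✓ → 148964
doors_avg = (235376 + 240504 + 103944 + 211481 + 148964) / 5 = 188053.8
—
[toyota_sum: make = 'Toyota' or doors >= 4]
vin=X59: ✓ → 235376
vin=X30: ✗
vin=X87: ✗
vin=X25: ✗
vin=X61: ✓ → 169047
vin=X31: ✓ → 240504
vin=X28: ✓ → 103944
vin=X39: ✓ → 211481
vin=X57: ✗
vin=X19: ✗
toyota_sum = 235376 + 169047 + 240504 + 103944 + 211481 = 960352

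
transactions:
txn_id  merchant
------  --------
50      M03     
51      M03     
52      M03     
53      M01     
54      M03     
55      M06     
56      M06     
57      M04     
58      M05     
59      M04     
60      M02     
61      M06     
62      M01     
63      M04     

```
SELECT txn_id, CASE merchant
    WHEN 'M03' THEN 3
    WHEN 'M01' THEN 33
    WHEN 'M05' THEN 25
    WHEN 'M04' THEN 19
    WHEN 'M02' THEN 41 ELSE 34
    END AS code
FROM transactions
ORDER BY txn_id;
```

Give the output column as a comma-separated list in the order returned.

3, 3, 3, 33, 3, 34, 34, 19, 25, 19, 41, 34, 33, 19

txn_id=50: merchant='M03' → 3
txn_id=51: merchant='M03' → 3
txn_id=52: merchant='M03' → 3
txn_id=53: merchant='M01' → 33
txn_id=54: merchant='M03' → 3
txn_id=55: ELSE → 34
txn_id=56: ELSE → 34
txn_id=57: merchant='M04' → 19
txn_id=58: merchant='M05' → 25
txn_id=59: merchant='M04' → 19
txn_id=60: merchant='M02' → 41
txn_id=61: ELSE → 34
txn_id=62: merchant='M01' → 33
txn_id=63: merchant='M04' → 19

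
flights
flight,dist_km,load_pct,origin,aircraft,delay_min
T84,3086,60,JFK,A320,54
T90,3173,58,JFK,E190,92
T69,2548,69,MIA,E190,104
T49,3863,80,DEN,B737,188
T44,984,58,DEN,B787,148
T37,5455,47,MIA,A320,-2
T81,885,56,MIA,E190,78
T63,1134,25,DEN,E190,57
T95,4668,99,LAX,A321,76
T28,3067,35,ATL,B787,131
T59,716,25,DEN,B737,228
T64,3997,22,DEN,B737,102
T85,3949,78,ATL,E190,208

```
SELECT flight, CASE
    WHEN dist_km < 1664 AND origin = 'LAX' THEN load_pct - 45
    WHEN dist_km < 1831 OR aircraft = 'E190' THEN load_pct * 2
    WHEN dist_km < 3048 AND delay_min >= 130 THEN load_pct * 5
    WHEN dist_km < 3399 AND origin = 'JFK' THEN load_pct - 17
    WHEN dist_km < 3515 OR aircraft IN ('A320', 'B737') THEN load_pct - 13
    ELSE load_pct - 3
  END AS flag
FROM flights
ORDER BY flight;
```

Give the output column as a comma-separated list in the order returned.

22, 34, 116, 67, 50, 50, 9, 138, 112, 43, 156, 116, 96

flight=T28: dist_km < 3515 OR aircraft IN ('A320', 'B737') → 22
flight=T37: dist_km < 3515 OR aircraft IN ('A320', 'B737') → 34
flight=T44: dist_km < 1831 OR aircraft = 'E190' → 116
flight=T49: dist_km < 3515 OR aircraft IN ('A320', 'B737') → 67
flight=T59: dist_km < 1831 OR aircraft = 'E190' → 50
flight=T63: dist_km < 1831 OR aircraft = 'E190' → 50
flight=T64: dist_km < 3515 OR aircraft IN ('A320', 'B737') → 9
flight=T69: dist_km < 1831 OR aircraft = 'E190' → 138
flight=T81: dist_km < 1831 OR aircraft = 'E190' → 112
flight=T84: dist_km < 3399 AND origin = 'JFK' → 43
flight=T85: dist_km < 1831 OR aircraft = 'E190' → 156
flight=T90: dist_km < 1831 OR aircraft = 'E190' → 116
flight=T95: ELSE → 96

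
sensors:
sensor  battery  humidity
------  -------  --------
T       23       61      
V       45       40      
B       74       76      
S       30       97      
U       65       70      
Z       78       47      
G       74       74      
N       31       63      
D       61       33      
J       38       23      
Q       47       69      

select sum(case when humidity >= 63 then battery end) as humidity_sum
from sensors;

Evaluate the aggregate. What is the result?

321

sensor=T: ✗
sensor=V: ✗
sensor=B: ✓ → 74
sensor=S: ✓ → 30
sensor=U: ✓ → 65
sensor=Z: ✗
sensor=G: ✓ → 74
sensor=N: ✓ → 31
sensor=D: ✗
sensor=J: ✗
sensor=Q: ✓ → 47
humidity_sum = 74 + 30 + 65 + 74 + 31 + 47 = 321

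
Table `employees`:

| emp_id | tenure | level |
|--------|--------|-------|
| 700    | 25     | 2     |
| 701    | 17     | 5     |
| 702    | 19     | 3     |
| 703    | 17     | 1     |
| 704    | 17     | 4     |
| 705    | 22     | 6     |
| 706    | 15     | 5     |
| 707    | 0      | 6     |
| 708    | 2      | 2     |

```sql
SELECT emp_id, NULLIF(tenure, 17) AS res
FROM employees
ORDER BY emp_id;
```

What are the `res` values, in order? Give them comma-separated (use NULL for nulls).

25, NULL, 19, NULL, NULL, 22, 15, 0, 2

emp_id=700: tenure=25 vs 17: differ → 25
emp_id=701: tenure=17 vs 17: equal → NULL
emp_id=702: tenure=19 vs 17: differ → 19
emp_id=703: tenure=17 vs 17: equal → NULL
emp_id=704: tenure=17 vs 17: equal → NULL
emp_id=705: tenure=22 vs 17: differ → 22
emp_id=706: tenure=15 vs 17: differ → 15
emp_id=707: tenure=0 vs 17: differ → 0
emp_id=708: tenure=2 vs 17: differ → 2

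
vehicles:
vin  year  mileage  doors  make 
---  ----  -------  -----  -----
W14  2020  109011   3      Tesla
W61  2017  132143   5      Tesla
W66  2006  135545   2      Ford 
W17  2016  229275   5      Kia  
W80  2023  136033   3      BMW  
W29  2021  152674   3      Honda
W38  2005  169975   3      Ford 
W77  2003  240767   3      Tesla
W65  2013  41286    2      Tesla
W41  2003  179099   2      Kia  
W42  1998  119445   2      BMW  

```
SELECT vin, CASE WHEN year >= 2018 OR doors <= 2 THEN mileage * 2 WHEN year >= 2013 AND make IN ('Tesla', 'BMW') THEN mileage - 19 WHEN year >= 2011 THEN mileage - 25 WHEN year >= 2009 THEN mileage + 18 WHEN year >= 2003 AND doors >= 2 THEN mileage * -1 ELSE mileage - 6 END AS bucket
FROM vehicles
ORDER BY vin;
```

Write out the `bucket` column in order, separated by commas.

218022, 229250, 305348, -169975, 358198, 238890, 132124, 82572, 271090, -240767, 272066

vin=W14: year >= 2018 OR doors <= 2 → 218022
vin=W17: year >= 2011 → 229250
vin=W29: year >= 2018 OR doors <= 2 → 305348
vin=W38: year >= 2003 AND doors >= 2 → -169975
vin=W41: year >= 2018 OR doors <= 2 → 358198
vin=W42: year >= 2018 OR doors <= 2 → 238890
vin=W61: year >= 2013 AND make IN ('Tesla', 'BMW') → 132124
vin=W65: year >= 2018 OR doors <= 2 → 82572
vin=W66: year >= 2018 OR doors <= 2 → 271090
vin=W77: year >= 2003 AND doors >= 2 → -240767
vin=W80: year >= 2018 OR doors <= 2 → 272066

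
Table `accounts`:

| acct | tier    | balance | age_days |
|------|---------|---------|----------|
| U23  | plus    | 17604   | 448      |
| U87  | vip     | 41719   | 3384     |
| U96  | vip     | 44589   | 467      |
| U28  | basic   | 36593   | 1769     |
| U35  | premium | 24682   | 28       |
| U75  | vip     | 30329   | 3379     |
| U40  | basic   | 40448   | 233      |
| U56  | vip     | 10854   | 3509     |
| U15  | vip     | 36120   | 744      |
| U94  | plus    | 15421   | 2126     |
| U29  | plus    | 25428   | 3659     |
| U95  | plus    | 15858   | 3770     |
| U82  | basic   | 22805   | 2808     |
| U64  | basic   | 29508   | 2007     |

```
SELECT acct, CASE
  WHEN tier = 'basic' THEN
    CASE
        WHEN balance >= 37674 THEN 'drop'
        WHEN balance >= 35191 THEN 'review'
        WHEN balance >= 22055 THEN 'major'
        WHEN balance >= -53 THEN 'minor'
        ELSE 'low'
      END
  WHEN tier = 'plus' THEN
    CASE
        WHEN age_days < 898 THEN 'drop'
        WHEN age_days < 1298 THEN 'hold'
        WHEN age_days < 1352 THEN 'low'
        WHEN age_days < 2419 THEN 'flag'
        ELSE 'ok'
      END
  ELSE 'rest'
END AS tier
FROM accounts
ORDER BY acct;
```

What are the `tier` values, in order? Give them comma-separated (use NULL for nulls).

rest, drop, review, ok, rest, drop, rest, major, rest, major, rest, flag, ok, rest

acct=U15: tier='vip' → outer ELSE → rest
acct=U23: tier='plus' → inner[age_days < 898] → drop
acct=U28: tier='basic' → inner[balance >= 35191] → review
acct=U29: tier='plus' → inner[ELSE] → ok
acct=U35: tier='premium' → outer ELSE → rest
acct=U40: tier='basic' → inner[balance >= 37674] → drop
acct=U56: tier='vip' → outer ELSE → rest
acct=U64: tier='basic' → inner[balance >= 22055] → major
acct=U75: tier='vip' → outer ELSE → rest
acct=U82: tier='basic' → inner[balance >= 22055] → major
acct=U87: tier='vip' → outer ELSE → rest
acct=U94: tier='plus' → inner[age_days < 2419] → flag
acct=U95: tier='plus' → inner[ELSE] → ok
acct=U96: tier='vip' → outer ELSE → rest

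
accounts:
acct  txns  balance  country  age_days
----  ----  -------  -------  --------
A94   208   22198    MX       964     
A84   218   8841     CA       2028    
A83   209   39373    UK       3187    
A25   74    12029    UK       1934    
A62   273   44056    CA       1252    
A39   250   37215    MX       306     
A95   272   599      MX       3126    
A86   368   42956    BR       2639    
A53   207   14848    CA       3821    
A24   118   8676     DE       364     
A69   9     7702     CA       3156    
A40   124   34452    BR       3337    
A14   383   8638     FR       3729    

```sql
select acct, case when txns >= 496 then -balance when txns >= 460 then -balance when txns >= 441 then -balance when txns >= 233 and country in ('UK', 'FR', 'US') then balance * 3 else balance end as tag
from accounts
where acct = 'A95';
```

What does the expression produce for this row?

acct = A95: txns=272, balance=599, country=MX, age_days=3126.
txns >= 496 → false
txns >= 460 → false
txns >= 441 → false
txns >= 233 and country in ('UK', 'FR', 'US') → false
No prior WHEN matched → ELSE → 599

599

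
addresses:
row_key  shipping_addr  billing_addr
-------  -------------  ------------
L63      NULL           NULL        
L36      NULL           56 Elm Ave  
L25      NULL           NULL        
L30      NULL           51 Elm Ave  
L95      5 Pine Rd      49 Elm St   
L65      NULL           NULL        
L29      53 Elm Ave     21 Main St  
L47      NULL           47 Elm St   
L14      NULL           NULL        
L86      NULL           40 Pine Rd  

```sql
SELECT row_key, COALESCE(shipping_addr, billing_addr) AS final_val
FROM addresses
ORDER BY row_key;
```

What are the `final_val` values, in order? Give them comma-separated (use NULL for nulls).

NULL, NULL, 53 Elm Ave, 51 Elm Ave, 56 Elm Ave, 47 Elm St, NULL, NULL, 40 Pine Rd, 5 Pine Rd

row_key=L14: shipping_addr=NULL, billing_addr=NULL (all NULL) → NULL
row_key=L25: shipping_addr=NULL, billing_addr=NULL (all NULL) → NULL
row_key=L29: shipping_addr=53 Elm Ave → 53 Elm Ave
row_key=L30: shipping_addr=NULL, billing_addr=51 Elm Ave → 51 Elm Ave
row_key=L36: shipping_addr=NULL, billing_addr=56 Elm Ave → 56 Elm Ave
row_key=L47: shipping_addr=NULL, billing_addr=47 Elm St → 47 Elm St
row_key=L63: shipping_addr=NULL, billing_addr=NULL (all NULL) → NULL
row_key=L65: shipping_addr=NULL, billing_addr=NULL (all NULL) → NULL
row_key=L86: shipping_addr=NULL, billing_addr=40 Pine Rd → 40 Pine Rd
row_key=L95: shipping_addr=5 Pine Rd → 5 Pine Rd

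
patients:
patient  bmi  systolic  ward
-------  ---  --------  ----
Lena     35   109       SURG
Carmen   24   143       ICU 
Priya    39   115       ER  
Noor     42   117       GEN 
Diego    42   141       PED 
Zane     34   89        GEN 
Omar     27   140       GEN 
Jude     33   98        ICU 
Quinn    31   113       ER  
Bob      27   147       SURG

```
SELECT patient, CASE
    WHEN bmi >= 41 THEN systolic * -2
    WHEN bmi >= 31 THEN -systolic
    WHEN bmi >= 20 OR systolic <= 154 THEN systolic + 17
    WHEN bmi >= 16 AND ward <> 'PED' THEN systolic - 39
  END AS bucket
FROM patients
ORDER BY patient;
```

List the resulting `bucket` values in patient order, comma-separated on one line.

patient=Bob: bmi >= 20 OR systolic <= 154 → 164
patient=Carmen: bmi >= 20 OR systolic <= 154 → 160
patient=Diego: bmi >= 41 → -282
patient=Jude: bmi >= 31 → -98
patient=Lena: bmi >= 31 → -109
patient=Noor: bmi >= 41 → -234
patient=Omar: bmi >= 20 OR systolic <= 154 → 157
patient=Priya: bmi >= 31 → -115
patient=Quinn: bmi >= 31 → -113
patient=Zane: bmi >= 31 → -89

164, 160, -282, -98, -109, -234, 157, -115, -113, -89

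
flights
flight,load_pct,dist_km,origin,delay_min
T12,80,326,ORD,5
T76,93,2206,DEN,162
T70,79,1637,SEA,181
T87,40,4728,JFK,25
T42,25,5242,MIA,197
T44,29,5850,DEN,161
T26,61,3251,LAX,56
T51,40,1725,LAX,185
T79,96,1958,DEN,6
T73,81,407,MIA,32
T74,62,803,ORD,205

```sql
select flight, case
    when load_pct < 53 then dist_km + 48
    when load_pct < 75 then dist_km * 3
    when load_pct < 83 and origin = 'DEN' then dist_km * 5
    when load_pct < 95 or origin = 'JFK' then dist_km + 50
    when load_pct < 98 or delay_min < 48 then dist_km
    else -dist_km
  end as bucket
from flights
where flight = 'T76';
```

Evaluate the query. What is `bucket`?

flight = T76: load_pct=93, dist_km=2206, origin=DEN, delay_min=162.
load_pct < 53 → false
load_pct < 75 → false
load_pct < 83 and origin = 'DEN' → false
load_pct < 95 or origin = 'JFK' → true → 2256

2256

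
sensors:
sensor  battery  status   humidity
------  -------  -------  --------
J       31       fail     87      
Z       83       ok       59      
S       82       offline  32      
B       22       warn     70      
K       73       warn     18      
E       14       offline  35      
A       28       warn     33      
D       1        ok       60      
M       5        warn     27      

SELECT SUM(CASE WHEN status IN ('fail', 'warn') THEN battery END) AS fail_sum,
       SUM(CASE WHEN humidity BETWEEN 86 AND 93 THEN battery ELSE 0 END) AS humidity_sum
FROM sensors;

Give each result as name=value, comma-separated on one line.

fail_sum=159, humidity_sum=31

[fail_sum: status IN ('fail', 'warn')]
sensor=J: ✓ → 31
sensor=Z: ✗
sensor=S: ✗
sensor=B: ✓ → 22
sensor=K: ✓ → 73
sensor=E: ✗
sensor=A: ✓ → 28
sensor=D: ✗
sensor=M: ✓ → 5
fail_sum = 31 + 22 + 73 + 28 + 5 = 159
—
[humidity_sum: humidity BETWEEN 86 AND 93]
sensor=J: ✓ → 31
sensor=Z: ✗
sensor=S: ✗
sensor=B: ✗
sensor=K: ✗
sensor=E: ✗
sensor=A: ✗
sensor=D: ✗
sensor=M: ✗
humidity_sum = 31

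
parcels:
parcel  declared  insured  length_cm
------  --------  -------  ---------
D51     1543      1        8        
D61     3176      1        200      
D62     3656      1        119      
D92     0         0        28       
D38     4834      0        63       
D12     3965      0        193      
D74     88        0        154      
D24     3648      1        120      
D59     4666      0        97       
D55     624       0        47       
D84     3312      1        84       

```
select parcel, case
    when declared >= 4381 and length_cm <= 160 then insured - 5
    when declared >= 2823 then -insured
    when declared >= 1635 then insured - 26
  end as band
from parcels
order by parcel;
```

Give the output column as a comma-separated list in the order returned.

parcel=D12: declared >= 2823 → 0
parcel=D24: declared >= 2823 → -1
parcel=D38: declared >= 4381 and length_cm <= 160 → -5
parcel=D51: (no match → NULL) → NULL
parcel=D55: (no match → NULL) → NULL
parcel=D59: declared >= 4381 and length_cm <= 160 → -5
parcel=D61: declared >= 2823 → -1
parcel=D62: declared >= 2823 → -1
parcel=D74: (no match → NULL) → NULL
parcel=D84: declared >= 2823 → -1
parcel=D92: (no match → NULL) → NULL

0, -1, -5, NULL, NULL, -5, -1, -1, NULL, -1, NULL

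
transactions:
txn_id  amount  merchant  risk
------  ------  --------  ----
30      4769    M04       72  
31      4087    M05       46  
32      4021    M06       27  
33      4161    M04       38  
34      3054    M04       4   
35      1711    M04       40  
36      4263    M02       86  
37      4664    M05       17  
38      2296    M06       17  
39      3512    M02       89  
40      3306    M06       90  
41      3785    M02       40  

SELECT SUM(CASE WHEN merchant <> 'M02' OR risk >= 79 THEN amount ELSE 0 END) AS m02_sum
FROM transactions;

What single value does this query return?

txn_id=30: ✓ → 4769
txn_id=31: ✓ → 4087
txn_id=32: ✓ → 4021
txn_id=33: ✓ → 4161
txn_id=34: ✓ → 3054
txn_id=35: ✓ → 1711
txn_id=36: ✓ → 4263
txn_id=37: ✓ → 4664
txn_id=38: ✓ → 2296
txn_id=39: ✓ → 3512
txn_id=40: ✓ → 3306
txn_id=41: ✗
m02_sum = 4769 + 4087 + 4021 + 4161 + 3054 + 1711 + 4263 + 4664 + 2296 + 3512 + 3306 = 39844

39844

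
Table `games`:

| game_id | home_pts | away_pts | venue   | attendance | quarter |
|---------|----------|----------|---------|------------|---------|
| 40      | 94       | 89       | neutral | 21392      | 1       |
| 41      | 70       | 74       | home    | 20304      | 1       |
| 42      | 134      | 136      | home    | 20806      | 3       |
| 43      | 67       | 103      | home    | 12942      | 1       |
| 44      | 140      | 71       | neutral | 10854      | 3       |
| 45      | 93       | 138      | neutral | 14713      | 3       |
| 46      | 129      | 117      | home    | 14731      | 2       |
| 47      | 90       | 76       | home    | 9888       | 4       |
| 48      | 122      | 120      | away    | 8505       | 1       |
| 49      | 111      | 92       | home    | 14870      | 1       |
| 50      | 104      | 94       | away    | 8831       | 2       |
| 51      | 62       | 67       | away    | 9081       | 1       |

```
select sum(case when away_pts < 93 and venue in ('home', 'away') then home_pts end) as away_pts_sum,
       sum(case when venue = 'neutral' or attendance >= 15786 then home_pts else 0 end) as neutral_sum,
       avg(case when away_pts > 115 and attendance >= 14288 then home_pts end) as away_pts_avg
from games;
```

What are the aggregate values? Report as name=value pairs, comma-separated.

away_pts_sum=333, neutral_sum=531, away_pts_avg=118.6666666667

[away_pts_sum: away_pts < 93 and venue in ('home', 'away')]
game_id=40: ✗
game_id=41: ✓ → 70
game_id=42: ✗
game_id=43: ✗
game_id=44: ✗
game_id=45: ✗
game_id=46: ✗
game_id=47: ✓ → 90
game_id=48: ✗
game_id=49: ✓ → 111
game_id=50: ✗
game_id=51: ✓ → 62
away_pts_sum = 70 + 90 + 111 + 62 = 333
—
[neutral_sum: venue = 'neutral' or attendance >= 15786]
game_id=40: ✓ → 94
game_id=41: ✓ → 70
game_id=42: ✓ → 134
game_id=43: ✗
game_id=44: ✓ → 140
game_id=45: ✓ → 93
game_id=46: ✗
game_id=47: ✗
game_id=48: ✗
game_id=49: ✗
game_id=50: ✗
game_id=51: ✗
neutral_sum = 94 + 70 + 134 + 140 + 93 = 531
—
[away_pts_avg: away_pts > 115 and attendance >= 14288]
game_id=40: ✗
game_id=41: ✗
game_id=42: ✓ → 134
game_id=43: ✗
game_id=44: ✗
game_id=45: ✓ → 93
game_id=46: ✓ → 129
game_id=47: ✗
game_id=48: ✗
game_id=49: ✗
game_id=50: ✗
game_id=51: ✗
away_pts_avg = (134 + 93 + 129) / 3 = 118.6666666667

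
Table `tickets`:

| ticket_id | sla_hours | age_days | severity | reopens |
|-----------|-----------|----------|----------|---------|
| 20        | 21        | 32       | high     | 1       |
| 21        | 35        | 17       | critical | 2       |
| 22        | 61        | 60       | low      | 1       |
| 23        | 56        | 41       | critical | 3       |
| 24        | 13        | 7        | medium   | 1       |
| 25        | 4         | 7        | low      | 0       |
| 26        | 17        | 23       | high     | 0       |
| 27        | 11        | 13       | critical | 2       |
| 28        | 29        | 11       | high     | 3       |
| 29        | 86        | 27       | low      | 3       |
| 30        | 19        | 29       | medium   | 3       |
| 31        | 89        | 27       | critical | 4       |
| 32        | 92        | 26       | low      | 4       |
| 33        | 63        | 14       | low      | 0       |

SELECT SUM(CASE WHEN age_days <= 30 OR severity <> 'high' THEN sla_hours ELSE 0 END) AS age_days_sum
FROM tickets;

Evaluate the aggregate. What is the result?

ticket_id=20: ✗
ticket_id=21: ✓ → 35
ticket_id=22: ✓ → 61
ticket_id=23: ✓ → 56
ticket_id=24: ✓ → 13
ticket_id=25: ✓ → 4
ticket_id=26: ✓ → 17
ticket_id=27: ✓ → 11
ticket_id=28: ✓ → 29
ticket_id=29: ✓ → 86
ticket_id=30: ✓ → 19
ticket_id=31: ✓ → 89
ticket_id=32: ✓ → 92
ticket_id=33: ✓ → 63
age_days_sum = 35 + 61 + 56 + 13 + 4 + 17 + 11 + 29 + 86 + 19 + 89 + 92 + 63 = 575

575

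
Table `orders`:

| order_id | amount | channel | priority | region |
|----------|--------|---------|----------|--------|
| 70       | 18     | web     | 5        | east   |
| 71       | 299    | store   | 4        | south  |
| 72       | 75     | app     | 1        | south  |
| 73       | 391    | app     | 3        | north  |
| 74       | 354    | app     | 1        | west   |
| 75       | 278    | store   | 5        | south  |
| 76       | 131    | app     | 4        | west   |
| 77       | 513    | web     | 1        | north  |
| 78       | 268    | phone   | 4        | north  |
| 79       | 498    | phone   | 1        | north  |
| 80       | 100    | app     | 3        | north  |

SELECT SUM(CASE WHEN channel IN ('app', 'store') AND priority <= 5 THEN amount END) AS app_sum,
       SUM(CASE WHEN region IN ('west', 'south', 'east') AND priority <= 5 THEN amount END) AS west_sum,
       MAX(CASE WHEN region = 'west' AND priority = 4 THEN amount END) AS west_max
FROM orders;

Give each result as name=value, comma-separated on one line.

[app_sum: channel IN ('app', 'store') AND priority <= 5]
order_id=70: ✗
order_id=71: ✓ → 299
order_id=72: ✓ → 75
order_id=73: ✓ → 391
order_id=74: ✓ → 354
order_id=75: ✓ → 278
order_id=76: ✓ → 131
order_id=77: ✗
order_id=78: ✗
order_id=79: ✗
order_id=80: ✓ → 100
app_sum = 299 + 75 + 391 + 354 + 278 + 131 + 100 = 1628
—
[west_sum: region IN ('west', 'south', 'east') AND priority <= 5]
order_id=70: ✓ → 18
order_id=71: ✓ → 299
order_id=72: ✓ → 75
order_id=73: ✗
order_id=74: ✓ → 354
order_id=75: ✓ → 278
order_id=76: ✓ → 131
order_id=77: ✗
order_id=78: ✗
order_id=79: ✗
order_id=80: ✗
west_sum = 18 + 299 + 75 + 354 + 278 + 131 = 1155
—
[west_max: region = 'west' AND priority = 4]
order_id=70: ✗
order_id=71: ✗
order_id=72: ✗
order_id=73: ✗
order_id=74: ✗
order_id=75: ✗
order_id=76: ✓ → 131
order_id=77: ✗
order_id=78: ✗
order_id=79: ✗
order_id=80: ✗
west_max = MAX(131) = 131

app_sum=1628, west_sum=1155, west_max=131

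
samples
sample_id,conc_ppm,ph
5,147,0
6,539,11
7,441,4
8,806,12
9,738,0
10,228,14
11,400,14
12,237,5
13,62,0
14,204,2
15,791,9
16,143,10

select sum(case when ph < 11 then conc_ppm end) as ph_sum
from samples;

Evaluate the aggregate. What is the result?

sample_id=5: ✓ → 147
sample_id=6: ✗
sample_id=7: ✓ → 441
sample_id=8: ✗
sample_id=9: ✓ → 738
sample_id=10: ✗
sample_id=11: ✗
sample_id=12: ✓ → 237
sample_id=13: ✓ → 62
sample_id=14: ✓ → 204
sample_id=15: ✓ → 791
sample_id=16: ✓ → 143
ph_sum = 147 + 441 + 738 + 237 + 62 + 204 + 791 + 143 = 2763

2763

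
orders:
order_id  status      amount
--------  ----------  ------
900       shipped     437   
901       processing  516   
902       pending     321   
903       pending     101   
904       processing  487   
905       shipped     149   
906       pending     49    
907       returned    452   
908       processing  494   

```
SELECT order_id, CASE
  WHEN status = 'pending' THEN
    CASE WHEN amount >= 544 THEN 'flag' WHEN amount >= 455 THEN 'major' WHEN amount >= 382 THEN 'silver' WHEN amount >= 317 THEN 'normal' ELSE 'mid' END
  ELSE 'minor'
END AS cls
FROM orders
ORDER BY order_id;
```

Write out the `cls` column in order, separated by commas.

order_id=900: status='shipped' → outer ELSE → minor
order_id=901: status='processing' → outer ELSE → minor
order_id=902: status='pending' → inner[amount >= 317] → normal
order_id=903: status='pending' → inner[ELSE] → mid
order_id=904: status='processing' → outer ELSE → minor
order_id=905: status='shipped' → outer ELSE → minor
order_id=906: status='pending' → inner[ELSE] → mid
order_id=907: status='returned' → outer ELSE → minor
order_id=908: status='processing' → outer ELSE → minor

minor, minor, normal, mid, minor, minor, mid, minor, minor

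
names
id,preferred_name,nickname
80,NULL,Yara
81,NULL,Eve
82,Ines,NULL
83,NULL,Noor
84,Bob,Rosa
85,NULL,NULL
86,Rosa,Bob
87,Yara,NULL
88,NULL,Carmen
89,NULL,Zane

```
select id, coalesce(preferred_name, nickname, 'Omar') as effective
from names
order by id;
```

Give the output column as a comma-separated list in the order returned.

id=80: preferred_name=NULL, nickname=Yara → Yara
id=81: preferred_name=NULL, nickname=Eve → Eve
id=82: preferred_name=Ines → Ines
id=83: preferred_name=NULL, nickname=Noor → Noor
id=84: preferred_name=Bob → Bob
id=85: preferred_name=NULL, nickname=NULL, → literal Omar → Omar
id=86: preferred_name=Rosa → Rosa
id=87: preferred_name=Yara → Yara
id=88: preferred_name=NULL, nickname=Carmen → Carmen
id=89: preferred_name=NULL, nickname=Zane → Zane

Yara, Eve, Ines, Noor, Bob, Omar, Rosa, Yara, Carmen, Zane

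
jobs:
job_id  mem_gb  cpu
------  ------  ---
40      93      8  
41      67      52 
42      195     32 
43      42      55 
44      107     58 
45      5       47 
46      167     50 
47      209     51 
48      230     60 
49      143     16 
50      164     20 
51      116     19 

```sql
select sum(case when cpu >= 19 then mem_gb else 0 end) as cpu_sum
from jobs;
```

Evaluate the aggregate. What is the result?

1302

job_id=40: ✗
job_id=41: ✓ → 67
job_id=42: ✓ → 195
job_id=43: ✓ → 42
job_id=44: ✓ → 107
job_id=45: ✓ → 5
job_id=46: ✓ → 167
job_id=47: ✓ → 209
job_id=48: ✓ → 230
job_id=49: ✗
job_id=50: ✓ → 164
job_id=51: ✓ → 116
cpu_sum = 67 + 195 + 42 + 107 + 5 + 167 + 209 + 230 + 164 + 116 = 1302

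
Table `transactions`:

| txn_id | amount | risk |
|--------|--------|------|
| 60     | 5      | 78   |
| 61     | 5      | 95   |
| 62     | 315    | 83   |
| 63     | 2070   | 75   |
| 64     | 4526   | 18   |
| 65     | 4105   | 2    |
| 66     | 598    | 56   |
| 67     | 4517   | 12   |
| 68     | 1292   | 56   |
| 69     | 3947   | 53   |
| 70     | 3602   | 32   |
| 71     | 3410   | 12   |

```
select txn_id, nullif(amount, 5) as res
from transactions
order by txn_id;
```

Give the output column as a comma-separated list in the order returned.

txn_id=60: amount=5 vs 5: equal → NULL
txn_id=61: amount=5 vs 5: equal → NULL
txn_id=62: amount=315 vs 5: differ → 315
txn_id=63: amount=2070 vs 5: differ → 2070
txn_id=64: amount=4526 vs 5: differ → 4526
txn_id=65: amount=4105 vs 5: differ → 4105
txn_id=66: amount=598 vs 5: differ → 598
txn_id=67: amount=4517 vs 5: differ → 4517
txn_id=68: amount=1292 vs 5: differ → 1292
txn_id=69: amount=3947 vs 5: differ → 3947
txn_id=70: amount=3602 vs 5: differ → 3602
txn_id=71: amount=3410 vs 5: differ → 3410

NULL, NULL, 315, 2070, 4526, 4105, 598, 4517, 1292, 3947, 3602, 3410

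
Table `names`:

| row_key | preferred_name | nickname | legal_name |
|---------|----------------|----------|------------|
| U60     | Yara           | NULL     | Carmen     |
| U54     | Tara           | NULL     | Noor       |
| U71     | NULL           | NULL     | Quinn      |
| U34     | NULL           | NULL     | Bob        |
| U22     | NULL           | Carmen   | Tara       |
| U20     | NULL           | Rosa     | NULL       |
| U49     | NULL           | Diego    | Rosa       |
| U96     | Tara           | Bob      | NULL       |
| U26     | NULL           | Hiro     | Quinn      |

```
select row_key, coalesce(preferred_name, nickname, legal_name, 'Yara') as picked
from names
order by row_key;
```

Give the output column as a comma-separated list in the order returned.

Rosa, Carmen, Hiro, Bob, Diego, Tara, Yara, Quinn, Tara

row_key=U20: preferred_name=NULL, nickname=Rosa → Rosa
row_key=U22: preferred_name=NULL, nickname=Carmen → Carmen
row_key=U26: preferred_name=NULL, nickname=Hiro → Hiro
row_key=U34: preferred_name=NULL, nickname=NULL, legal_name=Bob → Bob
row_key=U49: preferred_name=NULL, nickname=Diego → Diego
row_key=U54: preferred_name=Tara → Tara
row_key=U60: preferred_name=Yara → Yara
row_key=U71: preferred_name=NULL, nickname=NULL, legal_name=Quinn → Quinn
row_key=U96: preferred_name=Tara → Tara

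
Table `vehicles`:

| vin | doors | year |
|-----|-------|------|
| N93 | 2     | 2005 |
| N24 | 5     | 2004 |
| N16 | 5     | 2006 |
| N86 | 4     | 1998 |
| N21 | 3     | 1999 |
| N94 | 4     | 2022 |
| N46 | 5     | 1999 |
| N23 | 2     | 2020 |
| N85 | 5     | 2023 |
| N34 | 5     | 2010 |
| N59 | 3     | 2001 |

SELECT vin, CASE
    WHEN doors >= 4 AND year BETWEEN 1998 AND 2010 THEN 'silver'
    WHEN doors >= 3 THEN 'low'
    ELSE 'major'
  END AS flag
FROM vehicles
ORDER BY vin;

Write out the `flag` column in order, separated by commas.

silver, low, major, silver, silver, silver, low, low, silver, major, low

vin=N16: doors >= 4 AND year BETWEEN 1998 AND 2010 → silver
vin=N21: doors >= 3 → low
vin=N23: ELSE → major
vin=N24: doors >= 4 AND year BETWEEN 1998 AND 2010 → silver
vin=N34: doors >= 4 AND year BETWEEN 1998 AND 2010 → silver
vin=N46: doors >= 4 AND year BETWEEN 1998 AND 2010 → silver
vin=N59: doors >= 3 → low
vin=N85: doors >= 3 → low
vin=N86: doors >= 4 AND year BETWEEN 1998 AND 2010 → silver
vin=N93: ELSE → major
vin=N94: doors >= 3 → low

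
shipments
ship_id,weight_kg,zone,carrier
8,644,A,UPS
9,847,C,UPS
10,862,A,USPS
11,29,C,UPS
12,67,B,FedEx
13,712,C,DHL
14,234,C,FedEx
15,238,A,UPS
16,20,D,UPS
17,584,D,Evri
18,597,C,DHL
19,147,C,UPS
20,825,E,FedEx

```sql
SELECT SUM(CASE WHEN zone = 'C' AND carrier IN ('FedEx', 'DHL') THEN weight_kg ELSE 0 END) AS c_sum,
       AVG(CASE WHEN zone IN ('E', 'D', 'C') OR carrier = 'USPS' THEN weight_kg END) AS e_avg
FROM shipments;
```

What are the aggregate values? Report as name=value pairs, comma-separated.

c_sum=1543, e_avg=485.7

[c_sum: zone = 'C' AND carrier IN ('FedEx', 'DHL')]
ship_id=8: ✗
ship_id=9: ✗
ship_id=10: ✗
ship_id=11: ✗
ship_id=12: ✗
ship_id=13: ✓ → 712
ship_id=14: ✓ → 234
ship_id=15: ✗
ship_id=16: ✗
ship_id=17: ✗
ship_id=18: ✓ → 597
ship_id=19: ✗
ship_id=20: ✗
c_sum = 712 + 234 + 597 = 1543
—
[e_avg: zone IN ('E', 'D', 'C') OR carrier = 'USPS']
ship_id=8: ✗
ship_id=9: ✓ → 847
ship_id=10: ✓ → 862
ship_id=11: ✓ → 29
ship_id=12: ✗
ship_id=13: ✓ → 712
ship_id=14: ✓ → 234
ship_id=15: ✗
ship_id=16: ✓ → 20
ship_id=17: ✓ → 584
ship_id=18: ✓ → 597
ship_id=19: ✓ → 147
ship_id=20: ✓ → 825
e_avg = (847 + 862 + 29 + 712 + 234 + 20 + 584 + 597 + 147 + 825) / 10 = 485.7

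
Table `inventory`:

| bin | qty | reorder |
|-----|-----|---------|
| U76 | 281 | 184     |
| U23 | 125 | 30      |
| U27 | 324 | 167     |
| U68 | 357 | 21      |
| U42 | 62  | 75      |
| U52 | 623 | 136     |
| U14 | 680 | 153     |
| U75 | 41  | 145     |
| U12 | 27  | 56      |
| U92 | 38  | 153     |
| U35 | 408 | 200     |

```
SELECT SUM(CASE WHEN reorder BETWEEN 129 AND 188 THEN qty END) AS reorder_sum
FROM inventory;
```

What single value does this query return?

1987

bin=U76: ✓ → 281
bin=U23: ✗
bin=U27: ✓ → 324
bin=U68: ✗
bin=U42: ✗
bin=U52: ✓ → 623
bin=U14: ✓ → 680
bin=U75: ✓ → 41
bin=U12: ✗
bin=U92: ✓ → 38
bin=U35: ✗
reorder_sum = 281 + 324 + 623 + 680 + 41 + 38 = 1987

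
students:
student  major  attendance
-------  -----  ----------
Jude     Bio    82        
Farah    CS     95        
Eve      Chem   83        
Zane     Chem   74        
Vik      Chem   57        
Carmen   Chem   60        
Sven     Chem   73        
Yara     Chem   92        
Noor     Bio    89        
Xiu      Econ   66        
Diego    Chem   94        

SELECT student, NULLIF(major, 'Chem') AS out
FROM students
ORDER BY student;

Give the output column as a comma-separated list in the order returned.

student=Carmen: major=Chem vs Chem: equal → NULL
student=Diego: major=Chem vs Chem: equal → NULL
student=Eve: major=Chem vs Chem: equal → NULL
student=Farah: major=CS vs Chem: differ → CS
student=Jude: major=Bio vs Chem: differ → Bio
student=Noor: major=Bio vs Chem: differ → Bio
student=Sven: major=Chem vs Chem: equal → NULL
student=Vik: major=Chem vs Chem: equal → NULL
student=Xiu: major=Econ vs Chem: differ → Econ
student=Yara: major=Chem vs Chem: equal → NULL
student=Zane: major=Chem vs Chem: equal → NULL

NULL, NULL, NULL, CS, Bio, Bio, NULL, NULL, Econ, NULL, NULL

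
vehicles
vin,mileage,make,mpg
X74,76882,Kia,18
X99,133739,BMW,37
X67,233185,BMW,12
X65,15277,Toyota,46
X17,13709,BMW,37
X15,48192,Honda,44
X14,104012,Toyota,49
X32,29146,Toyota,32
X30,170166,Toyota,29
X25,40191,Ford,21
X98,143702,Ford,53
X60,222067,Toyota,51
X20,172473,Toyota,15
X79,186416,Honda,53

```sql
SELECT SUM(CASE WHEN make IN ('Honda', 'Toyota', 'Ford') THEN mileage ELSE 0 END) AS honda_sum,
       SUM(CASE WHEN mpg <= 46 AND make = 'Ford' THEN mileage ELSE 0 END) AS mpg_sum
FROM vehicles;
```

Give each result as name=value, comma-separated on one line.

[honda_sum: make IN ('Honda', 'Toyota', 'Ford')]
vin=X74: ✗
vin=X99: ✗
vin=X67: ✗
vin=X65: ✓ → 15277
vin=X17: ✗
vin=X15: ✓ → 48192
vin=X14: ✓ → 104012
vin=X32: ✓ → 29146
vin=X30: ✓ → 170166
vin=X25: ✓ → 40191
vin=X98: ✓ → 143702
vin=X60: ✓ → 222067
vin=X20: ✓ → 172473
vin=X79: ✓ → 186416
honda_sum = 15277 + 48192 + 104012 + 29146 + 170166 + 40191 + 143702 + 222067 + 172473 + 186416 = 1131642
—
[mpg_sum: mpg <= 46 AND make = 'Ford']
vin=X74: ✗
vin=X99: ✗
vin=X67: ✗
vin=X65: ✗
vin=X17: ✗
vin=X15: ✗
vin=X14: ✗
vin=X32: ✗
vin=X30: ✗
vin=X25: ✓ → 40191
vin=X98: ✗
vin=X60: ✗
vin=X20: ✗
vin=X79: ✗
mpg_sum = 40191

honda_sum=1131642, mpg_sum=40191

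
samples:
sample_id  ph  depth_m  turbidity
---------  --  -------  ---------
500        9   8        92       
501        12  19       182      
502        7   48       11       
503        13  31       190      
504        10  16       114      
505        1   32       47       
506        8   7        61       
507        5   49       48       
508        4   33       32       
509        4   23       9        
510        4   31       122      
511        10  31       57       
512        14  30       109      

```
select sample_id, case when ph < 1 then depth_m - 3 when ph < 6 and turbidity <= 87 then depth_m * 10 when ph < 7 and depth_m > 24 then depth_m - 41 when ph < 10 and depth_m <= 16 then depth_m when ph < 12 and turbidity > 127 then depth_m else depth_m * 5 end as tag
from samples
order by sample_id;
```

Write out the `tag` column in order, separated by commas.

sample_id=500: ph < 10 and depth_m <= 16 → 8
sample_id=501: ELSE → 95
sample_id=502: ELSE → 240
sample_id=503: ELSE → 155
sample_id=504: ELSE → 80
sample_id=505: ph < 6 and turbidity <= 87 → 320
sample_id=506: ph < 10 and depth_m <= 16 → 7
sample_id=507: ph < 6 and turbidity <= 87 → 490
sample_id=508: ph < 6 and turbidity <= 87 → 330
sample_id=509: ph < 6 and turbidity <= 87 → 230
sample_id=510: ph < 7 and depth_m > 24 → -10
sample_id=511: ELSE → 155
sample_id=512: ELSE → 150

8, 95, 240, 155, 80, 320, 7, 490, 330, 230, -10, 155, 150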